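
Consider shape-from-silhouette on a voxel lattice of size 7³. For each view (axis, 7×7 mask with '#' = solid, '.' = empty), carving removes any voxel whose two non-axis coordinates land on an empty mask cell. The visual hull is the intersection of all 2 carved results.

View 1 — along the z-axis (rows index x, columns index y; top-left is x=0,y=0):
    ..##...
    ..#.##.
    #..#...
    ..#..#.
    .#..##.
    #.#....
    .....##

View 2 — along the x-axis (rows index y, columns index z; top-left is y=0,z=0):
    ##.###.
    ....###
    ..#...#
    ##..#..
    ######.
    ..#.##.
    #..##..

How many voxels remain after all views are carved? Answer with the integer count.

before carving: 343 voxels (7×7×7)
after view 1 [z-axis, 16 of 49 cells solid] → remaining = 112
after view 2 [x-axis, 25 of 49 cells solid] → remaining = 54

voxel count = 54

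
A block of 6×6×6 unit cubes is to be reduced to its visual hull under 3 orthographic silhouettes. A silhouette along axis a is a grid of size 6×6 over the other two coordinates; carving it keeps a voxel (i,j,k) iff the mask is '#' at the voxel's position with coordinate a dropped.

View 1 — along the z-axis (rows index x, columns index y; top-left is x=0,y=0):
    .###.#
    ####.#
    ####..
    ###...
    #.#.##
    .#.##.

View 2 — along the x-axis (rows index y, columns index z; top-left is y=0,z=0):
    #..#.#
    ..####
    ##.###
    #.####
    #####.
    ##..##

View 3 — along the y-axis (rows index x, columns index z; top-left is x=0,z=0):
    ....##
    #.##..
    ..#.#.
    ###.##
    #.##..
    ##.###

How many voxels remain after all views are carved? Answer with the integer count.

51 voxels

initial block: 6^3 = 216
V1 z: intersect with XY mask (23 set) -- 138 left
V2 x: intersect with YZ mask (26 set) -- 99 left
V3 y: intersect with XZ mask (20 set) -- 51 left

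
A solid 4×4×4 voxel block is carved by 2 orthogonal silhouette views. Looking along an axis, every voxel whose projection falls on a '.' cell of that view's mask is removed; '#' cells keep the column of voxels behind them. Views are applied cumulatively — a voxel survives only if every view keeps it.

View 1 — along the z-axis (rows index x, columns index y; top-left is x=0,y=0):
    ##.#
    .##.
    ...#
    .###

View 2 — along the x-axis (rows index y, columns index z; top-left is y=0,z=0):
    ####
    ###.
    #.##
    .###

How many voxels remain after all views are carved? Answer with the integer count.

full grid |V| = 64
V1 z: intersect with XY mask (9 set) -- 36 left
V2 x: intersect with YZ mask (13 set) -- 28 left

28 voxels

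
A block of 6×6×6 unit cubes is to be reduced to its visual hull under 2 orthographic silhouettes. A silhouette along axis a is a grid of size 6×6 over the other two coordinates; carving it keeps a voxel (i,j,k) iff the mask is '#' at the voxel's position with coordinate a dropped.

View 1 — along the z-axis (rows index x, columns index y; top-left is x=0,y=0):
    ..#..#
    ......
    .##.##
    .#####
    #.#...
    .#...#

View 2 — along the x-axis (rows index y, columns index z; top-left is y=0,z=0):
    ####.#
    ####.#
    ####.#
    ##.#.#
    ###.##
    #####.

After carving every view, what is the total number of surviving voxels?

remaining voxels: 74

initial block: 6^3 = 216
  1. axis=2 (XY plane), |mask|=15  ⇒  voxels=90
  2. axis=0 (YZ plane), |mask|=29  ⇒  voxels=74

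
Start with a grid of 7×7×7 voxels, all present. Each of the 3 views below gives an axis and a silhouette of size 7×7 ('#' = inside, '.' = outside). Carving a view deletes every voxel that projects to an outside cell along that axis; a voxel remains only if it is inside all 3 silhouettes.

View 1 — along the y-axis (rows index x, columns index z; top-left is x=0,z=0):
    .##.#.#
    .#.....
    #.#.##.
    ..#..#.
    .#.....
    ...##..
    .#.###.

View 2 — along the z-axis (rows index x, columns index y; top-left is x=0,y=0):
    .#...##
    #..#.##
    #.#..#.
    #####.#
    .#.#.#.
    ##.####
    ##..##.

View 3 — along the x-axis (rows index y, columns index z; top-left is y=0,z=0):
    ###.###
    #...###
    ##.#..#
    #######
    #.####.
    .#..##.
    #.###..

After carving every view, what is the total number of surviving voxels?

|visual hull| = 46

initial block: 7^3 = 343
V1 y: intersect with XZ mask (18 set) -- 126 left
V2 z: intersect with XY mask (29 set) -- 71 left
V3 x: intersect with YZ mask (33 set) -- 46 left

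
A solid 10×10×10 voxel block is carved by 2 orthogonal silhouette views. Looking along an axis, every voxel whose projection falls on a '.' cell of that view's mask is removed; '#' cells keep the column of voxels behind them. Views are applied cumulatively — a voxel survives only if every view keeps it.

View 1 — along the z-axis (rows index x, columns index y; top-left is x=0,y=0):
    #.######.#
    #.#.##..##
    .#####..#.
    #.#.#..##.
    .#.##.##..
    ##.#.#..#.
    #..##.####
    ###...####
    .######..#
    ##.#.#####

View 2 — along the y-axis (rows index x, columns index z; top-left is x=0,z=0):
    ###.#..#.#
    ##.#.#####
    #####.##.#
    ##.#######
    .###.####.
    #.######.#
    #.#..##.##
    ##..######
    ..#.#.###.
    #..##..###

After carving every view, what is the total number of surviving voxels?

445 voxels

initial block: 10^3 = 1000
after view 1 [z-axis, 64 of 100 cells solid] → remaining = 640
after view 2 [y-axis, 71 of 100 cells solid] → remaining = 445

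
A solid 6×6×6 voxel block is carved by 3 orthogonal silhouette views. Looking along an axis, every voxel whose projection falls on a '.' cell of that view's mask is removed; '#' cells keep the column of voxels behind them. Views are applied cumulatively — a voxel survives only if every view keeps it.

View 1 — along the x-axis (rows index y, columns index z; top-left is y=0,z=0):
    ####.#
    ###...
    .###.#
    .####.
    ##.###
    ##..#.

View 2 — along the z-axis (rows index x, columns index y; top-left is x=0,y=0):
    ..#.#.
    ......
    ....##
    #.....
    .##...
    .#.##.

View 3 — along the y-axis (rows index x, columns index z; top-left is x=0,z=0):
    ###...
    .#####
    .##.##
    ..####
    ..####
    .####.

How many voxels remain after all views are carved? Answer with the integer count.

voxel count = 25

full grid |V| = 216
[1] x-view keeps 24 columns → grid now 144
[2] z-view keeps 10 columns → grid now 41
[3] y-view keeps 24 columns → grid now 25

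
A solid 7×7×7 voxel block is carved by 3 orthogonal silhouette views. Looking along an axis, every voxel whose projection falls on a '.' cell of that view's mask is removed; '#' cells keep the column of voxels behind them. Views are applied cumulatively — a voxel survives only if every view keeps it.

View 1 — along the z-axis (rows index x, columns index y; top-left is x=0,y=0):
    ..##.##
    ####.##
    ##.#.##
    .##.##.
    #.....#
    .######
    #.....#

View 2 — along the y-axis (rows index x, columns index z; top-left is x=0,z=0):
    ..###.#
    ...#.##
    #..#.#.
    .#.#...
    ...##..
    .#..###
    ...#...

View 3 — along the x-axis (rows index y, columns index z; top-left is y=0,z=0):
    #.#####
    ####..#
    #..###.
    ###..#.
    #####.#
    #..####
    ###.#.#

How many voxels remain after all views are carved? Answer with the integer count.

start: 7×7×7 = 343 voxels
after view 1 [z-axis, 29 of 49 cells solid] → remaining = 203
after view 2 [y-axis, 19 of 49 cells solid] → remaining = 87
after view 3 [x-axis, 35 of 49 cells solid] → remaining = 57

57 voxels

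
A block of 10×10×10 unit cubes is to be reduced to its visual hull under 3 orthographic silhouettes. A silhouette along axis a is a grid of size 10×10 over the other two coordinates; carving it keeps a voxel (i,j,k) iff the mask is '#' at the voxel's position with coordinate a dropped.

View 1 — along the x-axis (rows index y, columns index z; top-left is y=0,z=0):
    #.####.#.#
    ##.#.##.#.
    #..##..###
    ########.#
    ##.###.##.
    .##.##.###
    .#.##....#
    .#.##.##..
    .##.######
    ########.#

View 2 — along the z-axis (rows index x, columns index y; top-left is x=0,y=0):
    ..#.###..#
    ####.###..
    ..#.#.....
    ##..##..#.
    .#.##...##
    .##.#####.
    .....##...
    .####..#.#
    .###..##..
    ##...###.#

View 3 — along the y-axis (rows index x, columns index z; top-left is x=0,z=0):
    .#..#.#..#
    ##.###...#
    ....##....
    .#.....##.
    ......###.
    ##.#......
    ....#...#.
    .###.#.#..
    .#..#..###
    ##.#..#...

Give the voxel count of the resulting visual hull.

full grid |V| = 1000
[1] x-view keeps 68 columns → grid now 680
[2] z-view keeps 50 columns → grid now 328
[3] y-view keeps 37 columns → grid now 141

141 voxels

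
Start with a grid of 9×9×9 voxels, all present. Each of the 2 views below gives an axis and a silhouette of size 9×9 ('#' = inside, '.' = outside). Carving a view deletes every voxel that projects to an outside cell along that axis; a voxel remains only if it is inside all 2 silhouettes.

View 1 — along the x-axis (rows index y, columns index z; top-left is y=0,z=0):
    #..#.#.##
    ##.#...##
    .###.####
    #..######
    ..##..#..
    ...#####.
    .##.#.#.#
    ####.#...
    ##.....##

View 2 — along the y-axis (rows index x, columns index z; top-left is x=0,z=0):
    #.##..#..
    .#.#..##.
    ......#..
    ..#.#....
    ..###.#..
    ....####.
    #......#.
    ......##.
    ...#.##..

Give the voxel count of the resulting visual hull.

full grid |V| = 729
[1] x-view keeps 46 columns → grid now 414
[2] y-view keeps 26 columns → grid now 133

voxel count = 133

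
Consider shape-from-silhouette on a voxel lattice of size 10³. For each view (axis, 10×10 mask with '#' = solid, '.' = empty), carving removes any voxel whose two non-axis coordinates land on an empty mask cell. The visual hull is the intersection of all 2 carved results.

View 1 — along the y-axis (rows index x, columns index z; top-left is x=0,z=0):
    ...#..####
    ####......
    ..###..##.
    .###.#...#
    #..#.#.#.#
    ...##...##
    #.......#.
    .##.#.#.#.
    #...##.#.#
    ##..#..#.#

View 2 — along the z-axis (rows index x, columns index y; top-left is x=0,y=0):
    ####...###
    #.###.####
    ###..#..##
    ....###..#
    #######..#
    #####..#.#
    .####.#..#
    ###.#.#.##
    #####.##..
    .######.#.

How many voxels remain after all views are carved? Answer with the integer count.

remaining voxels: 302

before carving: 1000 voxels (10×10×10)
  1. axis=1 (XZ plane), |mask|=45  ⇒  voxels=450
  2. axis=2 (XY plane), |mask|=67  ⇒  voxels=302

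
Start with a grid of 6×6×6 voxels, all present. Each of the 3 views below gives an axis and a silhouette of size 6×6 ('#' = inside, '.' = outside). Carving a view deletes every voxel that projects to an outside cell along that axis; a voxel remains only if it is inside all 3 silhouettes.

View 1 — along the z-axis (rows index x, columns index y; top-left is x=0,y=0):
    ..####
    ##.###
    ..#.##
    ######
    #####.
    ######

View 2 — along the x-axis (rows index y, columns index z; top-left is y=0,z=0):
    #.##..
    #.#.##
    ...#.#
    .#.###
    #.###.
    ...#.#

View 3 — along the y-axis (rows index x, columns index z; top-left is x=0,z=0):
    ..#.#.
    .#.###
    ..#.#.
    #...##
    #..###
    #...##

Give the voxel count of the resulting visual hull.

initial block: 6^3 = 216
[1] z-view keeps 29 columns → grid now 174
[2] x-view keeps 19 columns → grid now 92
[3] y-view keeps 18 columns → grid now 49

|visual hull| = 49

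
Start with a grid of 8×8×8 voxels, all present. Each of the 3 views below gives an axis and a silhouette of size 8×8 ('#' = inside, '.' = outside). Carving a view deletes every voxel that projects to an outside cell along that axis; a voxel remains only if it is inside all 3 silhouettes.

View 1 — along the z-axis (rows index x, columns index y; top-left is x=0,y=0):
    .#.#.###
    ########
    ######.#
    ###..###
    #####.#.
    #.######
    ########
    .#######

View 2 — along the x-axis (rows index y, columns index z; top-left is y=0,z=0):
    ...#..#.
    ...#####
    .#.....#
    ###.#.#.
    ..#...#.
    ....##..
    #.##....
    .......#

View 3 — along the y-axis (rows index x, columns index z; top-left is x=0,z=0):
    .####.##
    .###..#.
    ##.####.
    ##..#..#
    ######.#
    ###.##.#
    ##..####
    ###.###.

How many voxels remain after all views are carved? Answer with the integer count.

initial block: 8^3 = 512
[1] z-view keeps 54 columns → grid now 432
[2] x-view keeps 22 columns → grid now 150
[3] y-view keeps 45 columns → grid now 103

voxel count = 103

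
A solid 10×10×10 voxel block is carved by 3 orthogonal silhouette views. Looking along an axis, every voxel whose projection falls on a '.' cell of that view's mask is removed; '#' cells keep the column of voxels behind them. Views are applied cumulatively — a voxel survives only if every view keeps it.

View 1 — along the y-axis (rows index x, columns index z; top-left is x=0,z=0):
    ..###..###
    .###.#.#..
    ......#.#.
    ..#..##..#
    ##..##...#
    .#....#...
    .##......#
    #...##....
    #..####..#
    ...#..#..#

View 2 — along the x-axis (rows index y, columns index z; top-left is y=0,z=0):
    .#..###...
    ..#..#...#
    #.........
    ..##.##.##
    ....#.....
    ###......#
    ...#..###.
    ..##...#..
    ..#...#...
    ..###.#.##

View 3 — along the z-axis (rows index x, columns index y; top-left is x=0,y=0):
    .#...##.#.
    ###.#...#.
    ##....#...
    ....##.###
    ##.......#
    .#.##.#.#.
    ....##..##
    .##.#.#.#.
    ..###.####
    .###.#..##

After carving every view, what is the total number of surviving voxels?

66 voxels

initial block: 10^3 = 1000
  1. axis=1 (XZ plane), |mask|=39  ⇒  voxels=390
  2. axis=0 (YZ plane), |mask|=34  ⇒  voxels=140
  3. axis=2 (XY plane), |mask|=47  ⇒  voxels=66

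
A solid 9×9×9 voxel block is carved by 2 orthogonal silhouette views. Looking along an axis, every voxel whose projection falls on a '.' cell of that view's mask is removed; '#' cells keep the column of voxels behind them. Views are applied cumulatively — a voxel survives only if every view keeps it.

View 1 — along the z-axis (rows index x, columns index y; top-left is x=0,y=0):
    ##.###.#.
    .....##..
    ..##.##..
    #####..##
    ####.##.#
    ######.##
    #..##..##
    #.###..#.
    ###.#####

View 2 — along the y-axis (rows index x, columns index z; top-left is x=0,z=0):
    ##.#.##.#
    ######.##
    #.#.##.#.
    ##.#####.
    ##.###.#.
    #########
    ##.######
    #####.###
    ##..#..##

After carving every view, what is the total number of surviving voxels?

full grid |V| = 729
V1 z: intersect with XY mask (52 set) -- 468 left
V2 y: intersect with XZ mask (62 set) -- 355 left

355 voxels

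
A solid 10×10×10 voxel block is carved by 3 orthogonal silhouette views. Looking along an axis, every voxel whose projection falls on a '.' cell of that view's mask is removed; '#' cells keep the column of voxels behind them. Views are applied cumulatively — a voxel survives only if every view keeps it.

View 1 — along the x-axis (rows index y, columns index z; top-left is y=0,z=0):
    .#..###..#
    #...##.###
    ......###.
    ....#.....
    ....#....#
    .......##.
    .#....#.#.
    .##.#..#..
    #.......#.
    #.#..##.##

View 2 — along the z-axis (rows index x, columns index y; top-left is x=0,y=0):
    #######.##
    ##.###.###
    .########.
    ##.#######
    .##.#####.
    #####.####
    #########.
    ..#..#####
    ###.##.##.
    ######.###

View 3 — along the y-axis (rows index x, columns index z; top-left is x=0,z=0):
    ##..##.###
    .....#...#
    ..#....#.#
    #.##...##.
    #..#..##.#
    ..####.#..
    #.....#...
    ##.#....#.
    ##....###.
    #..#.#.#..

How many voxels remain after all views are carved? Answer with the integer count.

remaining voxels: 113

initial block: 10^3 = 1000
step 1: project along x, AND mask (34/100) → |grid| = 340
step 2: project along z, AND mask (81/100) → |grid| = 269
step 3: project along y, AND mask (42/100) → |grid| = 113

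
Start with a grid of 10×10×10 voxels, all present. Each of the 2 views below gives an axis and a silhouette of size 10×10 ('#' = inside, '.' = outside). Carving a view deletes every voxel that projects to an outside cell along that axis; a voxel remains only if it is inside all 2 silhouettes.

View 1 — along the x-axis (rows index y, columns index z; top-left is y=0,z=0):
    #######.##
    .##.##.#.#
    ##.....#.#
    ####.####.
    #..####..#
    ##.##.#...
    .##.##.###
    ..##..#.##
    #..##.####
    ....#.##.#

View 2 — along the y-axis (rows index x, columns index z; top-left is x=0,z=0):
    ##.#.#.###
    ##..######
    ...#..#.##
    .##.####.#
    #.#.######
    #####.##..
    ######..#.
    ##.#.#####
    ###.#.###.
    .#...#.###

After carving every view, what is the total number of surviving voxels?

full grid |V| = 1000
[1] x-view keeps 61 columns → grid now 610
[2] y-view keeps 68 columns → grid now 415

voxel count = 415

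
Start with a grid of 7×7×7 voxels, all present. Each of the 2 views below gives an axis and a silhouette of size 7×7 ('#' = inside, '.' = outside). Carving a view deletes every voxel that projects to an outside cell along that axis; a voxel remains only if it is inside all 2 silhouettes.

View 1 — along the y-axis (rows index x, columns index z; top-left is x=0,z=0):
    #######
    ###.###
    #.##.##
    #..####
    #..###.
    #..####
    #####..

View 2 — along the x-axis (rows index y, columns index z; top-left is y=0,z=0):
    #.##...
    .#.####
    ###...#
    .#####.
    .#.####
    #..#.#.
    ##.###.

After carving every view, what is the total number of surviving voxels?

|visual hull| = 160

full grid |V| = 343
step 1: project along y, AND mask (37/49) → |grid| = 259
step 2: project along x, AND mask (30/49) → |grid| = 160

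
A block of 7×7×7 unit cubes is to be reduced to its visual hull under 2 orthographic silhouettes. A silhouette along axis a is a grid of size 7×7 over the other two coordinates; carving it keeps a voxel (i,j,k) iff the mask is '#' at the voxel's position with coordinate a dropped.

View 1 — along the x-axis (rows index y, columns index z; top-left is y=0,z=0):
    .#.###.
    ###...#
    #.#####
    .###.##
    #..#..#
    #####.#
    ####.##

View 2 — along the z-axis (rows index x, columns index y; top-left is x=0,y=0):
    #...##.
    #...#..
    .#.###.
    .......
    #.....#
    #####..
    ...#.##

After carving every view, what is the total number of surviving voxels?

full grid |V| = 343
carve view 1 (along x, YZ-mask fill 34/49): 238 voxels remain
carve view 2 (along z, XY-mask fill 19/49): 87 voxels remain

87 voxels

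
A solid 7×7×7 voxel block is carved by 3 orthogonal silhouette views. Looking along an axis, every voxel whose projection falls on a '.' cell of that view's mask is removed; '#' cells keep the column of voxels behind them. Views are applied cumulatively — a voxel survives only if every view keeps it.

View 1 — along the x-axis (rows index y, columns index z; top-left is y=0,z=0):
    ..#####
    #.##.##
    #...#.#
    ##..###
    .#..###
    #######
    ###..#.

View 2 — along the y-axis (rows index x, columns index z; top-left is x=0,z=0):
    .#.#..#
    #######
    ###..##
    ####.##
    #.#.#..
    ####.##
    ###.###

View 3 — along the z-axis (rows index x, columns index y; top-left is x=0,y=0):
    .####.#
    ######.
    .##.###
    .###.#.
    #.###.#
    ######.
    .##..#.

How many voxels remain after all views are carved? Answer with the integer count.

|visual hull| = 118

full grid |V| = 343
  1. axis=0 (YZ plane), |mask|=33  ⇒  voxels=231
  2. axis=1 (XZ plane), |mask|=36  ⇒  voxels=171
  3. axis=2 (XY plane), |mask|=34  ⇒  voxels=118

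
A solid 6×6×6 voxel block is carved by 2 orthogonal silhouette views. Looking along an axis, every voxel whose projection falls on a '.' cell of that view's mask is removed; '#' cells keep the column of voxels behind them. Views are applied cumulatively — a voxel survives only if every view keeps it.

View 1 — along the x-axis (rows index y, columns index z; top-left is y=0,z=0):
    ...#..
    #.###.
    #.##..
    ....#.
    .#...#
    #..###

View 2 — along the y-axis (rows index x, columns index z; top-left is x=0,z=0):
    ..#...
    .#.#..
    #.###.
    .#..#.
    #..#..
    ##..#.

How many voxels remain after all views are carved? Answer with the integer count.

start: 6×6×6 = 216 voxels
[1] x-view keeps 15 columns → grid now 90
[2] y-view keeps 14 columns → grid now 37

|visual hull| = 37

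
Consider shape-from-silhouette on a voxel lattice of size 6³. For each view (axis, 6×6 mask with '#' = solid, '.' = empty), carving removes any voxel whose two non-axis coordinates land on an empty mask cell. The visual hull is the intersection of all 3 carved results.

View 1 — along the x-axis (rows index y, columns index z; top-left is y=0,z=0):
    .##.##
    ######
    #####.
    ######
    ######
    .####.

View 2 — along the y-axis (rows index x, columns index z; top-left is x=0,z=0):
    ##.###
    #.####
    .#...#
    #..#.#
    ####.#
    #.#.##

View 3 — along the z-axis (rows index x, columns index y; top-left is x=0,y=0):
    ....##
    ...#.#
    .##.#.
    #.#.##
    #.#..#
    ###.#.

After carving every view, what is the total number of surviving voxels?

full grid |V| = 216
step 1: project along x, AND mask (31/36) → |grid| = 186
step 2: project along y, AND mask (24/36) → |grid| = 118
step 3: project along z, AND mask (18/36) → |grid| = 52

|visual hull| = 52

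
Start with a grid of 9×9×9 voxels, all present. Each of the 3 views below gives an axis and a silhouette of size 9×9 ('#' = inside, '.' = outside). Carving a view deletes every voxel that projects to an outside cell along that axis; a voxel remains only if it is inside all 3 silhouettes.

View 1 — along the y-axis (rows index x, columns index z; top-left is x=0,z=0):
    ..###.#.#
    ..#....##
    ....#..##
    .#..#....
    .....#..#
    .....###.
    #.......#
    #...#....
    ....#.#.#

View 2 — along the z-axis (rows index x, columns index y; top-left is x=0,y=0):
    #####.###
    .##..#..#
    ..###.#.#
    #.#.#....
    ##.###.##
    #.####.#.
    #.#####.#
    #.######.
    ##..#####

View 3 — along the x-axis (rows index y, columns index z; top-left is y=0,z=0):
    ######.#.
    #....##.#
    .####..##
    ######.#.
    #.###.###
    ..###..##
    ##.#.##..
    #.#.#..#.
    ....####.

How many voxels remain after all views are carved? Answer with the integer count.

before carving: 729 voxels (9×9×9)
after view 1 [y-axis, 25 of 81 cells solid] → remaining = 225
after view 2 [z-axis, 54 of 81 cells solid] → remaining = 154
after view 3 [x-axis, 49 of 81 cells solid] → remaining = 92

voxel count = 92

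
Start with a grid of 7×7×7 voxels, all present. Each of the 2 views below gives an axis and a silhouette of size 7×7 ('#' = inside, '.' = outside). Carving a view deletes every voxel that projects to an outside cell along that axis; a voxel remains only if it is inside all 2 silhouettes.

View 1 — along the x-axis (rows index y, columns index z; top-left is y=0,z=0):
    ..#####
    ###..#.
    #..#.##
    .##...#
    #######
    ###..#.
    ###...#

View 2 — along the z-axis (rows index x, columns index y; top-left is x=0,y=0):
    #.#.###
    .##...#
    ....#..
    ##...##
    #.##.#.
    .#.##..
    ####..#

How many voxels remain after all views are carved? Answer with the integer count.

remaining voxels: 110

initial block: 7^3 = 343
V1 x: intersect with YZ mask (31 set) -- 217 left
V2 z: intersect with XY mask (25 set) -- 110 left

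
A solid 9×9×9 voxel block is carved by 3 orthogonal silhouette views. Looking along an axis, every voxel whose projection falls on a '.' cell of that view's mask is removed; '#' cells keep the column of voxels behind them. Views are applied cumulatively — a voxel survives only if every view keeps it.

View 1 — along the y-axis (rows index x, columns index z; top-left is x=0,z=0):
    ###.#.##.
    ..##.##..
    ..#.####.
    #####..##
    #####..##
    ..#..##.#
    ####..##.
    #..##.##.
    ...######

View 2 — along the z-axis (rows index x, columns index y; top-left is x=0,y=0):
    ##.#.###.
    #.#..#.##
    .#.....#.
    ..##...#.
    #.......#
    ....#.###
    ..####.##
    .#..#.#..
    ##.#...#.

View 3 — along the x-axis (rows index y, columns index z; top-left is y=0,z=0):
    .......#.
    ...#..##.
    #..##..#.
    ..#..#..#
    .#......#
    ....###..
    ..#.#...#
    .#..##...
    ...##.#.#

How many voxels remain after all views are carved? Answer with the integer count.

initial block: 9^3 = 729
V1 y: intersect with XZ mask (50 set) -- 450 left
V2 z: intersect with XY mask (35 set) -- 192 left
V3 x: intersect with YZ mask (26 set) -- 59 left

59 voxels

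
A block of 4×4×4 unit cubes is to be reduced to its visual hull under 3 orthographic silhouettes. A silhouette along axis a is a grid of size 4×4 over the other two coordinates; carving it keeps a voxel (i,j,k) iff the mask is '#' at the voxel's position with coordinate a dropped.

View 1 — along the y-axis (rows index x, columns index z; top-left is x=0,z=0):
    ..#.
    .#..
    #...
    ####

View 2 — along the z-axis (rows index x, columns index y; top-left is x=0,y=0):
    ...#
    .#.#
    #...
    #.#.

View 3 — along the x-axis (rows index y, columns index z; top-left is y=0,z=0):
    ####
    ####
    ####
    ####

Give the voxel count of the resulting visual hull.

voxel count = 12

initial block: 4^3 = 64
  1. axis=1 (XZ plane), |mask|=7  ⇒  voxels=28
  2. axis=2 (XY plane), |mask|=6  ⇒  voxels=12
  3. axis=0 (YZ plane), |mask|=16  ⇒  voxels=12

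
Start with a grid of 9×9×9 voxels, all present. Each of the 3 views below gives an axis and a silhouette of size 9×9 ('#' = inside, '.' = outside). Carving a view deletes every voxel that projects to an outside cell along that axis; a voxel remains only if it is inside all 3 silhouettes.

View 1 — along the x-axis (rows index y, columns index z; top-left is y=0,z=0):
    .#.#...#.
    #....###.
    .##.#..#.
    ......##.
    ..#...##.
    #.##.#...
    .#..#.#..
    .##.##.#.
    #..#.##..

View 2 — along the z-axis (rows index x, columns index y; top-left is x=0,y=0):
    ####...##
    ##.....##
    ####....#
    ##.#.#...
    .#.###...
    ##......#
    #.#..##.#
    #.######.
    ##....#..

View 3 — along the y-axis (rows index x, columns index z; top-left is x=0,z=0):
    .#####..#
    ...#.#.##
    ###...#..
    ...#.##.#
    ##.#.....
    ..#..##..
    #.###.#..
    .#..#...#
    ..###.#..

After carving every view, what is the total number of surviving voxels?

initial block: 9^3 = 729
carve view 1 (along x, YZ-mask fill 32/81): 288 voxels remain
carve view 2 (along z, XY-mask fill 41/81): 144 voxels remain
carve view 3 (along y, XZ-mask fill 36/81): 63 voxels remain

63 voxels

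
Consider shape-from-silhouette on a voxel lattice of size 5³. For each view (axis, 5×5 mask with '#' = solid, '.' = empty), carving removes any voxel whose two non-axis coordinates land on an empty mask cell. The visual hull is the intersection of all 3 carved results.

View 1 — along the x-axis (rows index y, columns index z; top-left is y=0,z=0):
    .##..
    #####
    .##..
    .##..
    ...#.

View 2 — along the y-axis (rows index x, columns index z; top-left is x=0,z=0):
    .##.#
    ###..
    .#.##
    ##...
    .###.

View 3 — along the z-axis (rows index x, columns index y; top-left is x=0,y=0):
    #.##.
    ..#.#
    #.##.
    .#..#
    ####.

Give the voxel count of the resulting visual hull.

voxel count = 22

full grid |V| = 125
carve view 1 (along x, YZ-mask fill 12/25): 60 voxels remain
carve view 2 (along y, XZ-mask fill 14/25): 40 voxels remain
carve view 3 (along z, XY-mask fill 14/25): 22 voxels remain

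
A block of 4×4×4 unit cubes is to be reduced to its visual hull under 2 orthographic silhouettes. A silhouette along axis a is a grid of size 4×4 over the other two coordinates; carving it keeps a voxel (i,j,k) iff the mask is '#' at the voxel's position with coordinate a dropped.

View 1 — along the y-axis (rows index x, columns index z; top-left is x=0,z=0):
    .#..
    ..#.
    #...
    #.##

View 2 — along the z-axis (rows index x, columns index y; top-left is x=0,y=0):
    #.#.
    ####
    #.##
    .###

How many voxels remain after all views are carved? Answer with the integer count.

voxel count = 18

full grid |V| = 64
[1] y-view keeps 6 columns → grid now 24
[2] z-view keeps 12 columns → grid now 18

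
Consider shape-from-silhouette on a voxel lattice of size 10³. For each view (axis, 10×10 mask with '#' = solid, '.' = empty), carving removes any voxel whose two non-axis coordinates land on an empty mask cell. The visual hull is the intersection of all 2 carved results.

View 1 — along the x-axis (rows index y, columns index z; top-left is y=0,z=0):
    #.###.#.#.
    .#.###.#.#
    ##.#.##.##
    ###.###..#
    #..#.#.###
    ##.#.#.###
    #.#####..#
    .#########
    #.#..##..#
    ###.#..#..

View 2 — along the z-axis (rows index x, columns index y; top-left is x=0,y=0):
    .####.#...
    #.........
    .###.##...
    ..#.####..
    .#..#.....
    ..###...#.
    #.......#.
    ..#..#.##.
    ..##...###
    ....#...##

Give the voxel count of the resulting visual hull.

before carving: 1000 voxels (10×10×10)
  1. axis=0 (YZ plane), |mask|=65  ⇒  voxels=650
  2. axis=2 (XY plane), |mask|=36  ⇒  voxels=234

remaining voxels: 234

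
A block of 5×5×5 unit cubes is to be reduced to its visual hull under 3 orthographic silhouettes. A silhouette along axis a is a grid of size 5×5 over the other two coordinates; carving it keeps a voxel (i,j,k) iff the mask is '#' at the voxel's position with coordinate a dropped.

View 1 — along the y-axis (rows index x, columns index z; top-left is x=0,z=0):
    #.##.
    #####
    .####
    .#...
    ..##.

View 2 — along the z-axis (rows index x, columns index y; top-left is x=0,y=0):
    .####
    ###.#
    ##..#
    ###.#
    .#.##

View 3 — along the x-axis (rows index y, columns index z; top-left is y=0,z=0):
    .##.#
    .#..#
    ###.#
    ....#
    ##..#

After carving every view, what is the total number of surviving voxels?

voxel count = 26

before carving: 125 voxels (5×5×5)
V1 y: intersect with XZ mask (15 set) -- 75 left
V2 z: intersect with XY mask (18 set) -- 54 left
V3 x: intersect with YZ mask (13 set) -- 26 left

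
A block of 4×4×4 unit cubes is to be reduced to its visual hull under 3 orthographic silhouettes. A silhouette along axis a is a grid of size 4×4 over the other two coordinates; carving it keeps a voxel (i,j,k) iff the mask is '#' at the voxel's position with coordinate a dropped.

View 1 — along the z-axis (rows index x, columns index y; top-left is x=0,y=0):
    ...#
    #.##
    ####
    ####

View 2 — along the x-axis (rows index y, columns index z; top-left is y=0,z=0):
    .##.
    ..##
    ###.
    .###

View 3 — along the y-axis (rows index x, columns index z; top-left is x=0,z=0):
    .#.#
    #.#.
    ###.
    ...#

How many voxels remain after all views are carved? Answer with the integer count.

full grid |V| = 64
  1. axis=2 (XY plane), |mask|=12  ⇒  voxels=48
  2. axis=0 (YZ plane), |mask|=10  ⇒  voxels=31
  3. axis=1 (XZ plane), |mask|=8  ⇒  voxels=16

|visual hull| = 16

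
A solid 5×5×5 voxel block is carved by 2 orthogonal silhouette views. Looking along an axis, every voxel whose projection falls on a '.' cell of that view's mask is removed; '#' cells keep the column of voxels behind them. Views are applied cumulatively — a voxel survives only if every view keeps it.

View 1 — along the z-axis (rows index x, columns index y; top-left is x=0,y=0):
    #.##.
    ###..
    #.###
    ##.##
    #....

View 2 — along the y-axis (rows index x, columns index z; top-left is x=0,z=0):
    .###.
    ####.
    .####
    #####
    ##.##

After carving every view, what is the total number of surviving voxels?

full grid |V| = 125
V1 z: intersect with XY mask (15 set) -- 75 left
V2 y: intersect with XZ mask (20 set) -- 61 left

remaining voxels: 61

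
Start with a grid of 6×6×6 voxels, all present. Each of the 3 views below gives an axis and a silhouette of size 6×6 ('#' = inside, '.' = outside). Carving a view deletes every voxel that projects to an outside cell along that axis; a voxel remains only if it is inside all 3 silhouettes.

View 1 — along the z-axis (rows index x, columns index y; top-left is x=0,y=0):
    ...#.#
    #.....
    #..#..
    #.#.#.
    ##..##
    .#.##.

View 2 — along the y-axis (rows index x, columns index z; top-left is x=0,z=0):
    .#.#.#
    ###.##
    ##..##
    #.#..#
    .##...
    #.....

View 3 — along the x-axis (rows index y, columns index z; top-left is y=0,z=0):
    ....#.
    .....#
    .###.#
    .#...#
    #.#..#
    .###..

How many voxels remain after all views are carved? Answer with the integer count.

before carving: 216 voxels (6×6×6)
V1 z: intersect with XY mask (15 set) -- 90 left
V2 y: intersect with XZ mask (18 set) -- 39 left
V3 x: intersect with YZ mask (14 set) -- 17 left

remaining voxels: 17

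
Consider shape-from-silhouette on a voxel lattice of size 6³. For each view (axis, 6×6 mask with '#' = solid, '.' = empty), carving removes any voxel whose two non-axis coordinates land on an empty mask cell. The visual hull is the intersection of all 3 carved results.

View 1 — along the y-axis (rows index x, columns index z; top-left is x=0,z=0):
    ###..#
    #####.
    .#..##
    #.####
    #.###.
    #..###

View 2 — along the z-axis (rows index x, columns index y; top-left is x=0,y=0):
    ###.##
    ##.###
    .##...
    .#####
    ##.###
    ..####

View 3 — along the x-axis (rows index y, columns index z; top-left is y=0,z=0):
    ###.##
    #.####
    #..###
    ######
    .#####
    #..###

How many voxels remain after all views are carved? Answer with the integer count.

before carving: 216 voxels (6×6×6)
carve view 1 (along y, XZ-mask fill 25/36): 150 voxels remain
carve view 2 (along z, XY-mask fill 26/36): 112 voxels remain
carve view 3 (along x, YZ-mask fill 29/36): 92 voxels remain

|visual hull| = 92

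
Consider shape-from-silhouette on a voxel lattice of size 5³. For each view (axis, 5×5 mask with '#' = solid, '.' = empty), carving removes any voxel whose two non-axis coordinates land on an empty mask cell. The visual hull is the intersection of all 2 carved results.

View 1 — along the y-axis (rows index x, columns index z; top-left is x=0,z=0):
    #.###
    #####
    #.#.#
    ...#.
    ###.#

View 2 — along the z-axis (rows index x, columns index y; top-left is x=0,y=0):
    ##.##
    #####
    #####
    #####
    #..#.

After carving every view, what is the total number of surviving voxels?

start: 5×5×5 = 125 voxels
after view 1 [y-axis, 17 of 25 cells solid] → remaining = 85
after view 2 [z-axis, 21 of 25 cells solid] → remaining = 69

voxel count = 69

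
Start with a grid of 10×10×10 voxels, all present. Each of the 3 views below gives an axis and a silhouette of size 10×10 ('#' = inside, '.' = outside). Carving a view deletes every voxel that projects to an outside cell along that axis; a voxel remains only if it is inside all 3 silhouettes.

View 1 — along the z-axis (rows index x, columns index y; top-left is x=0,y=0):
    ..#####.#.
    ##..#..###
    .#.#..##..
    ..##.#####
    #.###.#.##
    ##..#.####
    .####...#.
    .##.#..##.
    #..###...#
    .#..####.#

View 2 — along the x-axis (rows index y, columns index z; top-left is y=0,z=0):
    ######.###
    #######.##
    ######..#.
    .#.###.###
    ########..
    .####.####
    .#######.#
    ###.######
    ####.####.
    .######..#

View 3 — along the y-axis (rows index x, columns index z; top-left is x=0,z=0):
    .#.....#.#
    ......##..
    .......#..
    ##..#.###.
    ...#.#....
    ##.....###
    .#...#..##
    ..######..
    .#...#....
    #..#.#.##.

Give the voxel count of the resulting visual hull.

|visual hull| = 167

start: 10×10×10 = 1000 voxels
  1. axis=2 (XY plane), |mask|=58  ⇒  voxels=580
  2. axis=0 (YZ plane), |mask|=80  ⇒  voxels=463
  3. axis=1 (XZ plane), |mask|=36  ⇒  voxels=167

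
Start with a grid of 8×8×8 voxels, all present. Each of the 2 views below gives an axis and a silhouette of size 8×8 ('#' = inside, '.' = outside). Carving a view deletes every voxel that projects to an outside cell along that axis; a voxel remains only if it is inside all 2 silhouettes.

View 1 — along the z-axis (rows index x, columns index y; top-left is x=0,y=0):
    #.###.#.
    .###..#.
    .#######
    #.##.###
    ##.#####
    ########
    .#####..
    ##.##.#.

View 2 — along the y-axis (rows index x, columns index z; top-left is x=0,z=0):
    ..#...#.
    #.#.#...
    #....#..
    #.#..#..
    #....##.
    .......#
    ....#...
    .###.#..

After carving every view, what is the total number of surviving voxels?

voxel count = 108

full grid |V| = 512
V1 z: intersect with XY mask (47 set) -- 376 left
V2 y: intersect with XZ mask (19 set) -- 108 left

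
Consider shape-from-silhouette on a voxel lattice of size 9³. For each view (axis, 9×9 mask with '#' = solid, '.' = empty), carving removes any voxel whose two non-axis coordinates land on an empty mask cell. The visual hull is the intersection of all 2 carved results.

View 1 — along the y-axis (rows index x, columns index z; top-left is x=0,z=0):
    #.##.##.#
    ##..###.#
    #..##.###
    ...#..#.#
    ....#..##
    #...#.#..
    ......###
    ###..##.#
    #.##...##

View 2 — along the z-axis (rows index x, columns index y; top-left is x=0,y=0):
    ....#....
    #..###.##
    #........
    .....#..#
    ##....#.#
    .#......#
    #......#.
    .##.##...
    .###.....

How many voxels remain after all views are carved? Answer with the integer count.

117 voxels

before carving: 729 voxels (9×9×9)
V1 y: intersect with XZ mask (41 set) -- 369 left
V2 z: intersect with XY mask (25 set) -- 117 left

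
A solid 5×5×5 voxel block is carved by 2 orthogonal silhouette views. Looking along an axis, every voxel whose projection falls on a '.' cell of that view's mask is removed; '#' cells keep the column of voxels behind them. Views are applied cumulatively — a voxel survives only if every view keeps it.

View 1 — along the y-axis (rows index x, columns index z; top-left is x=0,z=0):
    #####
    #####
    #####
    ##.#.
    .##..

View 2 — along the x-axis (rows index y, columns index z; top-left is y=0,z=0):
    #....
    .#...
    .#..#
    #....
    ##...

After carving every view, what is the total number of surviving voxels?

initial block: 5^3 = 125
  1. axis=1 (XZ plane), |mask|=20  ⇒  voxels=100
  2. axis=0 (YZ plane), |mask|=7  ⇒  voxels=30

remaining voxels: 30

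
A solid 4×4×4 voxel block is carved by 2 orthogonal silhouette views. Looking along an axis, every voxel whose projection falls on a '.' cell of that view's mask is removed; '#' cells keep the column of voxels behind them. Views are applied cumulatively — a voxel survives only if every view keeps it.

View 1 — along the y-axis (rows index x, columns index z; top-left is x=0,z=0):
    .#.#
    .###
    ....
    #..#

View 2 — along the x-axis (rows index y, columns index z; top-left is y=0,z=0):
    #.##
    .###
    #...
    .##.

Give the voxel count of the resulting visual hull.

start: 4×4×4 = 64 voxels
[1] y-view keeps 7 columns → grid now 28
[2] x-view keeps 9 columns → grid now 15

remaining voxels: 15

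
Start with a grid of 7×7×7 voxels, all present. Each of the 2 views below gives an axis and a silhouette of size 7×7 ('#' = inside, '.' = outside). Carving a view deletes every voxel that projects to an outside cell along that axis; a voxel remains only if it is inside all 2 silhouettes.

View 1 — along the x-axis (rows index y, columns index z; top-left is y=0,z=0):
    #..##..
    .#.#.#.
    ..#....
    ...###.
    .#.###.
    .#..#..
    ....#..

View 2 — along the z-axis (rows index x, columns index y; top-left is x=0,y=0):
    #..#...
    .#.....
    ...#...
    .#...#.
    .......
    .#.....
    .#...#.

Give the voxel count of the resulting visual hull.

voxel count = 25

initial block: 7^3 = 343
[1] x-view keeps 17 columns → grid now 119
[2] z-view keeps 9 columns → grid now 25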